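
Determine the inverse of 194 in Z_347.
127

gcd(194, 347) = 1, so the inverse exists.
Extended Euclidean algorithm on (347, 194):
347 = 1 × 194 + 153  ⟹  153 = (1)·347 + (-1)·194
194 = 1 × 153 + 41  ⟹  41 = (-1)·347 + (2)·194
153 = 3 × 41 + 30  ⟹  30 = (4)·347 + (-7)·194
41 = 1 × 30 + 11  ⟹  11 = (-5)·347 + (9)·194
30 = 2 × 11 + 8  ⟹  8 = (14)·347 + (-25)·194
11 = 1 × 8 + 3  ⟹  3 = (-19)·347 + (34)·194
8 = 2 × 3 + 2  ⟹  2 = (52)·347 + (-93)·194
3 = 1 × 2 + 1  ⟹  1 = (-71)·347 + (127)·194
So (127)·194 ≡ 1 (mod 347), i.e. 194^(-1) ≡ 127 (mod 347).
Check: 194 × 127 = 24638 ≡ 1 (mod 347)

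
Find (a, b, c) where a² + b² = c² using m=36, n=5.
(1271, 360, 1321)

Euclid's formula: a = m² - n², b = 2mn, c = m² + n²
m = 36, n = 5
a = 36² - 5² = 1296 - 25 = 1271
b = 2 × 36 × 5 = 360
c = 36² + 5² = 1296 + 25 = 1321
Verification: 1271² + 360² = 1615441 + 129600 = 1745041 = 1321² ✓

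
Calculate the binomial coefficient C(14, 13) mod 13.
1

Using Lucas' theorem:
Write n=14 and k=13 in base 13:
n in base 13: [1, 1]
k in base 13: [1, 0]
C(14,13) mod 13 = ∏ C(n_i, k_i) mod 13
Digit binomials (mod 13): C(1,1) = 1; C(1,0) = 1
Product: 1 × 1 = 1 ≡ 1 (mod 13)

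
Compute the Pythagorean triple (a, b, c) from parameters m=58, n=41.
(1683, 4756, 5045)

Euclid's formula: a = m² - n², b = 2mn, c = m² + n²
m = 58, n = 41
a = 58² - 41² = 3364 - 1681 = 1683
b = 2 × 58 × 41 = 4756
c = 58² + 41² = 3364 + 1681 = 5045
Verification: 1683² + 4756² = 2832489 + 22619536 = 25452025 = 5045² ✓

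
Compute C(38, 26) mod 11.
4

Using Lucas' theorem:
Write n=38 and k=26 in base 11:
n in base 11: [3, 5]
k in base 11: [2, 4]
C(38,26) mod 11 = ∏ C(n_i, k_i) mod 11
Digit binomials (mod 11): C(3,2) = 3; C(5,4) = 5
Product: 3 × 5 = 15 ≡ 4 (mod 11)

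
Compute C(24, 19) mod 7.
0

Using Lucas' theorem:
Write n=24 and k=19 in base 7:
n in base 7: [3, 3]
k in base 7: [2, 5]
C(24,19) mod 7 = ∏ C(n_i, k_i) mod 7
Digit binomials (mod 7): C(3,2) = 3; C(3,5) = 0 (k_i > n_i)
Product: 3 × 0 = 0 ≡ 0 (mod 7)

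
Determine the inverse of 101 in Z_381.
83

gcd(101, 381) = 1, so the inverse exists.
Extended Euclidean algorithm on (381, 101):
381 = 3 × 101 + 78  ⟹  78 = (1)·381 + (-3)·101
101 = 1 × 78 + 23  ⟹  23 = (-1)·381 + (4)·101
78 = 3 × 23 + 9  ⟹  9 = (4)·381 + (-15)·101
23 = 2 × 9 + 5  ⟹  5 = (-9)·381 + (34)·101
9 = 1 × 5 + 4  ⟹  4 = (13)·381 + (-49)·101
5 = 1 × 4 + 1  ⟹  1 = (-22)·381 + (83)·101
So (83)·101 ≡ 1 (mod 381), i.e. 101^(-1) ≡ 83 (mod 381).
Check: 101 × 83 = 8383 ≡ 1 (mod 381)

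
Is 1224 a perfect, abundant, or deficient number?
abundant

Proper divisors of 1224: sum = 1 + 2 + 3 + 4 + 6 + 8 + 9 + 12 + ... + 204 + 306 + 408 + 612 (23 divisors) = 2286
Since 2286 > 1224, 1224 is abundant.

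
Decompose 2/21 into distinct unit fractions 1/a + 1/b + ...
1/11 + 1/231

Greedy algorithm:
2/21: ceiling(21/2) = 11, use 1/11
1/231: ceiling(231/1) = 231, use 1/231
Result: 2/21 = 1/11 + 1/231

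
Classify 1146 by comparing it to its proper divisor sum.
abundant

Proper divisors of 1146: sum = 1 + 2 + 3 + 6 + 191 + 382 + 573 = 1158
Since 1158 > 1146, 1146 is abundant.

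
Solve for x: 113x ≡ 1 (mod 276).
149

gcd(113, 276) = 1, so the inverse exists.
Extended Euclidean algorithm on (276, 113):
276 = 2 × 113 + 50  ⟹  50 = (1)·276 + (-2)·113
113 = 2 × 50 + 13  ⟹  13 = (-2)·276 + (5)·113
50 = 3 × 13 + 11  ⟹  11 = (7)·276 + (-17)·113
13 = 1 × 11 + 2  ⟹  2 = (-9)·276 + (22)·113
11 = 5 × 2 + 1  ⟹  1 = (52)·276 + (-127)·113
So (-127)·113 ≡ 1 (mod 276), i.e. 113^(-1) ≡ -127 ≡ 149 (mod 276).
Check: 113 × 149 = 16837 ≡ 1 (mod 276)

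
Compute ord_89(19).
88

89 is prime, so ord(19) divides φ(89) = 88.
Divisors of 88: 1, 2, 4, 8, 11, 22, 44, 88.
Repeated squaring: 19^1 ≡ 19, 19^2 ≡ 5, 19^4 ≡ 25, 19^8 ≡ 2, 19^16 ≡ 4, 19^32 ≡ 16, 19^64 ≡ 78 (mod 89).
Test 19^d mod 89 for each divisor d in increasing order:
19^1 ≡ 19
19^2 ≡ 5
19^4 ≡ 25
19^8 ≡ 2
19^11 = 19^8·19^2·19^1 ≡ 12
19^22 = 19^16·19^4·19^2 ≡ 55
19^44 = 19^32·19^8·19^4 ≡ 88
19^88 = 19^64·19^16·19^8 ≡ 1  ← first divisor giving 1
The order is 88.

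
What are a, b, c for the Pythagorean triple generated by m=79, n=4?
(6225, 632, 6257)

Euclid's formula: a = m² - n², b = 2mn, c = m² + n²
m = 79, n = 4
a = 79² - 4² = 6241 - 16 = 6225
b = 2 × 79 × 4 = 632
c = 79² + 4² = 6241 + 16 = 6257
Verification: 6225² + 632² = 38750625 + 399424 = 39150049 = 6257² ✓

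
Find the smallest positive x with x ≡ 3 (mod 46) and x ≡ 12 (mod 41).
463

Using Chinese Remainder Theorem:
M = 46 × 41 = 1886
M1 = 41, M2 = 46
y1 = 41^(-1) mod 46 = 9
y2 = 46^(-1) mod 41 = 33
x = (3×41×9 + 12×46×33) mod 1886 = 463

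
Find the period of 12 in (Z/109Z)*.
54

109 is prime, so ord(12) divides φ(109) = 108.
Divisors of 108: 1, 2, 3, 4, 6, 9, 12, 18, 27, 36, 54, 108.
Repeated squaring: 12^1 ≡ 12, 12^2 ≡ 35, 12^4 ≡ 26, 12^8 ≡ 22, 12^16 ≡ 48, 12^32 ≡ 15, 12^64 ≡ 7 (mod 109).
Test 12^d mod 109 for each divisor d in increasing order:
12^1 ≡ 12
12^2 ≡ 35
12^3 = 12^2·12^1 ≡ 93
12^4 ≡ 26
12^6 = 12^4·12^2 ≡ 38
12^9 = 12^8·12^1 ≡ 46
12^12 = 12^8·12^4 ≡ 27
12^18 = 12^16·12^2 ≡ 45
12^27 = 12^16·12^8·12^2·12^1 ≡ 108
12^36 = 12^32·12^4 ≡ 63
12^54 = 12^32·12^16·12^4·12^2 ≡ 1  ← first divisor giving 1
The order is 54.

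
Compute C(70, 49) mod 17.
0

Using Lucas' theorem:
Write n=70 and k=49 in base 17:
n in base 17: [4, 2]
k in base 17: [2, 15]
C(70,49) mod 17 = ∏ C(n_i, k_i) mod 17
Digit binomials (mod 17): C(4,2) = 6; C(2,15) = 0 (k_i > n_i)
Product: 6 × 0 = 0 ≡ 0 (mod 17)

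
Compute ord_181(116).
18

181 is prime, so ord(116) divides φ(181) = 180.
Divisors of 180: 1, 2, 3, 4, 5, 6, 9, 10, 12, 15, 18, 20, 30, 36, 45, 60, 90, 180.
Repeated squaring: 116^1 ≡ 116, 116^2 ≡ 62, 116^4 ≡ 43, 116^8 ≡ 39, 116^16 ≡ 73, 116^32 ≡ 80, 116^64 ≡ 65, 116^128 ≡ 62 (mod 181).
Test 116^d mod 181 for each divisor d in increasing order:
116^1 ≡ 116
116^2 ≡ 62
116^3 = 116^2·116^1 ≡ 133
116^4 ≡ 43
116^5 = 116^4·116^1 ≡ 101
116^6 = 116^4·116^2 ≡ 132
116^9 = 116^8·116^1 ≡ 180
116^10 = 116^8·116^2 ≡ 65
116^12 = 116^8·116^4 ≡ 48
116^15 = 116^8·116^4·116^2·116^1 ≡ 49
116^18 = 116^16·116^2 ≡ 1  ← first divisor giving 1
The order is 18.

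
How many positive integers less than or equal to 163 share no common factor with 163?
162

163 = 163
φ(n) = n × ∏(1 - 1/p) for each prime p dividing n
φ(163) = 163 × (1 - 1/163) = 162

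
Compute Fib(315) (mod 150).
110

Matrix identity: Q^n = [[F_(n+1), F_n], [F_n, F_(n-1)]] with Q = [[1,1],[1,0]].
n = 315 = 100111011₂. Square-and-multiply, entries mod 150:
Q^1 = [[1,1],[1,0]]
Q^2 = (Q^1)² = [[2,1],[1,1]]
Q^4 = (Q^2)² = [[5,3],[3,2]]
Q^9 = (Q^4)²·Q = [[55,34],[34,21]]
Q^19 = (Q^9)²·Q = [[15,131],[131,34]]
Q^39 = (Q^19)²·Q = [[105,136],[136,119]]
Q^78 = (Q^39)² = [[121,14],[14,107]]
Q^157 = (Q^78)²·Q = [[29,137],[137,42]]
Q^315 = (Q^157)²·Q = [[87,110],[110,127]]
F_315 mod 150 = Q^315[0][1] = 110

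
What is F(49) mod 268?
241

Matrix identity: Q^n = [[F_(n+1), F_n], [F_n, F_(n-1)]] with Q = [[1,1],[1,0]].
n = 49 = 110001₂. Square-and-multiply, entries mod 268:
Q^1 = [[1,1],[1,0]]
Q^3 = (Q^1)²·Q = [[3,2],[2,1]]
Q^6 = (Q^3)² = [[13,8],[8,5]]
Q^12 = (Q^6)² = [[233,144],[144,89]]
Q^24 = (Q^12)² = [[253,4],[4,249]]
Q^49 = (Q^24)²·Q = [[105,241],[241,132]]
F_49 mod 268 = Q^49[0][1] = 241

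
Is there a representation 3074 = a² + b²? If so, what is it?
7² + 55² (a=7, b=55)

Factorization: 3074 = 2 × 29 × 53
By Fermat: n is sum of two squares iff every prime p ≡ 3 (mod 4) appears to even power.
All primes ≡ 3 (mod 4) appear to even power.
Search a = 0, 1, 2, … for 3074 - a² a perfect square: first hit at a = 7: 3074 - 49 = 3025 = 55².
3074 = 7² + 55² = 49 + 3025 ✓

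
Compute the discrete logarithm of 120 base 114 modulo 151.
133

Baby-step giant-step with step n = ⌈√151⌉ = 13.
Baby steps 114^j mod 151 (j:value) for j=0..12: 0:1, 1:114, 2:10, 3:83, 4:100, 5:75, 6:94, 7:146, 8:34, 9:101, 10:38, 11:104, 12:78.
Giant-step multiplier: 114^(-13) ≡ 114^(150-13) = 114^137 ≡ 71 (mod 151).
Giant steps γ_i = 120·71^i mod 151: γ_0=120, γ_1=64, γ_2=14, γ_3=88, γ_4=57, γ_5=121, γ_6=135, γ_7=72, γ_8=129, γ_9=99, γ_10=83 (in table at j=3).
x = i·n + j = 10·13 + 3 = 133.
Check: 114^133 ≡ 120 (mod 151).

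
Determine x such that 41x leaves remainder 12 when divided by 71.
x ≡ 28 (mod 71)

gcd(41, 71) = 1, which divides 12, so solutions exist.
Find 41^(-1) mod 71 by the extended Euclidean algorithm:
71 = 1 × 41 + 30  ⟹  30 = (1)·71 + (-1)·41
41 = 1 × 30 + 11  ⟹  11 = (-1)·71 + (2)·41
30 = 2 × 11 + 8  ⟹  8 = (3)·71 + (-5)·41
11 = 1 × 8 + 3  ⟹  3 = (-4)·71 + (7)·41
8 = 2 × 3 + 2  ⟹  2 = (11)·71 + (-19)·41
3 = 1 × 2 + 1  ⟹  1 = (-15)·71 + (26)·41
So (26)·41 ≡ 1 (mod 71), i.e. 41^(-1) ≡ 26 (mod 71).
x ≡ 26 × 12 = 312 ≡ 28 (mod 71).
Check: 41 × 28 = 1148 ≡ 12 (mod 71).
Unique solution: x ≡ 28 (mod 71)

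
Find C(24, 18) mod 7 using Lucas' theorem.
0

Using Lucas' theorem:
Write n=24 and k=18 in base 7:
n in base 7: [3, 3]
k in base 7: [2, 4]
C(24,18) mod 7 = ∏ C(n_i, k_i) mod 7
Digit binomials (mod 7): C(3,2) = 3; C(3,4) = 0 (k_i > n_i)
Product: 3 × 0 = 0 ≡ 0 (mod 7)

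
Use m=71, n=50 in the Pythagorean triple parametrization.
(2541, 7100, 7541)

Euclid's formula: a = m² - n², b = 2mn, c = m² + n²
m = 71, n = 50
a = 71² - 50² = 5041 - 2500 = 2541
b = 2 × 71 × 50 = 7100
c = 71² + 50² = 5041 + 2500 = 7541
Verification: 2541² + 7100² = 6456681 + 50410000 = 56866681 = 7541² ✓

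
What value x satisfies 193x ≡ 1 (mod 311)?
282

gcd(193, 311) = 1, so the inverse exists.
Extended Euclidean algorithm on (311, 193):
311 = 1 × 193 + 118  ⟹  118 = (1)·311 + (-1)·193
193 = 1 × 118 + 75  ⟹  75 = (-1)·311 + (2)·193
118 = 1 × 75 + 43  ⟹  43 = (2)·311 + (-3)·193
75 = 1 × 43 + 32  ⟹  32 = (-3)·311 + (5)·193
43 = 1 × 32 + 11  ⟹  11 = (5)·311 + (-8)·193
32 = 2 × 11 + 10  ⟹  10 = (-13)·311 + (21)·193
11 = 1 × 10 + 1  ⟹  1 = (18)·311 + (-29)·193
So (-29)·193 ≡ 1 (mod 311), i.e. 193^(-1) ≡ -29 ≡ 282 (mod 311).
Check: 193 × 282 = 54426 ≡ 1 (mod 311)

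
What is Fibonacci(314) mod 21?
13

Matrix identity: Q^n = [[F_(n+1), F_n], [F_n, F_(n-1)]] with Q = [[1,1],[1,0]].
n = 314 = 100111010₂. Square-and-multiply, entries mod 21:
Q^1 = [[1,1],[1,0]]
Q^2 = (Q^1)² = [[2,1],[1,1]]
Q^4 = (Q^2)² = [[5,3],[3,2]]
Q^9 = (Q^4)²·Q = [[13,13],[13,0]]
Q^19 = (Q^9)²·Q = [[3,2],[2,1]]
Q^39 = (Q^19)²·Q = [[0,13],[13,8]]
Q^78 = (Q^39)² = [[1,20],[20,2]]
Q^157 = (Q^78)²·Q = [[20,2],[2,18]]
Q^314 = (Q^157)² = [[5,13],[13,13]]
F_314 mod 21 = Q^314[0][1] = 13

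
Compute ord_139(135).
138

139 is prime, so ord(135) divides φ(139) = 138.
Divisors of 138: 1, 2, 3, 6, 23, 46, 69, 138.
Repeated squaring: 135^1 ≡ 135, 135^2 ≡ 16, 135^4 ≡ 117, 135^8 ≡ 67, 135^16 ≡ 41, 135^32 ≡ 13, 135^64 ≡ 30, 135^128 ≡ 66 (mod 139).
Test 135^d mod 139 for each divisor d in increasing order:
135^1 ≡ 135
135^2 ≡ 16
135^3 = 135^2·135^1 ≡ 75
135^6 = 135^4·135^2 ≡ 65
135^23 = 135^16·135^4·135^2·135^1 ≡ 43
135^46 = 135^32·135^8·135^4·135^2 ≡ 42
135^69 = 135^64·135^4·135^1 ≡ 138
135^138 = 135^128·135^8·135^2 ≡ 1  ← first divisor giving 1
The order is 138.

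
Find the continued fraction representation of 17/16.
[1; 16]

Euclidean algorithm steps:
17 = 1 × 16 + 1
16 = 16 × 1 + 0
Continued fraction: [1; 16]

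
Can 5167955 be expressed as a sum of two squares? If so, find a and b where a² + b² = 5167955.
Not possible

Factorization: 5167955 = 5 × 13 × 43^3
By Fermat: n is sum of two squares iff every prime p ≡ 3 (mod 4) appears to even power.
Prime(s) ≡ 3 (mod 4) with odd exponent: [(43, 3)]
Therefore 5167955 cannot be expressed as a² + b².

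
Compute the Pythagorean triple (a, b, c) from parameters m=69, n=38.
(3317, 5244, 6205)

Euclid's formula: a = m² - n², b = 2mn, c = m² + n²
m = 69, n = 38
a = 69² - 38² = 4761 - 1444 = 3317
b = 2 × 69 × 38 = 5244
c = 69² + 38² = 4761 + 1444 = 6205
Verification: 3317² + 5244² = 11002489 + 27499536 = 38502025 = 6205² ✓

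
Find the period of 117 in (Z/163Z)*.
162

163 is prime, so ord(117) divides φ(163) = 162.
Divisors of 162: 1, 2, 3, 6, 9, 18, 27, 54, 81, 162.
Repeated squaring: 117^1 ≡ 117, 117^2 ≡ 160, 117^4 ≡ 9, 117^8 ≡ 81, 117^16 ≡ 41, 117^32 ≡ 51, 117^64 ≡ 156, 117^128 ≡ 49 (mod 163).
Test 117^d mod 163 for each divisor d in increasing order:
117^1 ≡ 117
117^2 ≡ 160
117^3 = 117^2·117^1 ≡ 138
117^6 = 117^4·117^2 ≡ 136
117^9 = 117^8·117^1 ≡ 23
117^18 = 117^16·117^2 ≡ 40
117^27 = 117^16·117^8·117^2·117^1 ≡ 105
117^54 = 117^32·117^16·117^4·117^2 ≡ 104
117^81 = 117^64·117^16·117^1 ≡ 162
117^162 = 117^128·117^32·117^2 ≡ 1  ← first divisor giving 1
The order is 162.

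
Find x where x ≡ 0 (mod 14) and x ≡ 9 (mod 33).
42

Using Chinese Remainder Theorem:
M = 14 × 33 = 462
M1 = 33, M2 = 14
y1 = 33^(-1) mod 14 = 3
y2 = 14^(-1) mod 33 = 26
x = (0×33×3 + 9×14×26) mod 462 = 42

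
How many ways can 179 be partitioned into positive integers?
625846753120

p(n) counts ways to write n as a sum of positive integers (order ignored).
Euler's pentagonal recurrence: p(k) = p(k-1) + p(k-2) - p(k-5) - p(k-7) + p(k-12) + p(k-15) - ... (offsets j(3j∓1)/2, signs ++--, p(0)=1, p(<0)=0).
DP table for k = 0..178: p(0)=1, p(1)=1, p(2)=2, p(3)=3, p(4)=5, p(5)=7, p(6)=11, p(7)=15, p(8)=22, p(9)=30, p(10)=42, p(11)=56, p(12)=77, p(13)=101, p(14)=135, p(15)=176, p(16)=231, p(17)=297, p(18)=385, p(19)=490, p(20)=627, p(21)=792, p(22)=1002, p(23)=1255, p(24)=1575, p(25)=1958, p(26)=2436, p(27)=3010, p(28)=3718, p(29)=4565, p(30)=5604, p(31)=6842, p(32)=8349, p(33)=10143, p(34)=12310, p(35)=14883, p(36)=17977, p(37)=21637, p(38)=26015, p(39)=31185, p(40)=37338, p(41)=44583, p(42)=53174, p(43)=63261, p(44)=75175, p(45)=89134, p(46)=105558, p(47)=124754, p(48)=147273, p(49)=173525, p(50)=204226, p(51)=239943, p(52)=281589, p(53)=329931, p(54)=386155, p(55)=451276, p(56)=526823, p(57)=614154, p(58)=715220, p(59)=831820, p(60)=966467, p(61)=1121505, p(62)=1300156, p(63)=1505499, p(64)=1741630, p(65)=2012558, p(66)=2323520, p(67)=2679689, p(68)=3087735, p(69)=3554345, p(70)=4087968, p(71)=4697205, p(72)=5392783, p(73)=6185689, p(74)=7089500, p(75)=8118264, p(76)=9289091, p(77)=10619863, p(78)=12132164, p(79)=13848650, p(80)=15796476, p(81)=18004327, p(82)=20506255, p(83)=23338469, p(84)=26543660, p(85)=30167357, p(86)=34262962, p(87)=38887673, p(88)=44108109, p(89)=49995925, p(90)=56634173, p(91)=64112359, p(92)=72533807, p(93)=82010177, p(94)=92669720, p(95)=104651419, p(96)=118114304, p(97)=133230930, p(98)=150198136, p(99)=169229875, p(100)=190569292, p(101)=214481126, p(102)=241265379, p(103)=271248950, p(104)=304801365, p(105)=342325709, p(106)=384276336, p(107)=431149389, p(108)=483502844, p(109)=541946240, p(110)=607163746, p(111)=679903203, p(112)=761002156, p(113)=851376628, p(114)=952050665, p(115)=1064144451, p(116)=1188908248, p(117)=1327710076, p(118)=1482074143, p(119)=1653668665, p(120)=1844349560, p(121)=2056148051, p(122)=2291320912, p(123)=2552338241, p(124)=2841940500, p(125)=3163127352, p(126)=3519222692, p(127)=3913864295, p(128)=4351078600, p(129)=4835271870, p(130)=5371315400, p(131)=5964539504, p(132)=6620830889, p(133)=7346629512, p(134)=8149040695, p(135)=9035836076, p(136)=10015581680, p(137)=11097645016, p(138)=12292341831, p(139)=13610949895, p(140)=15065878135, p(141)=16670689208, p(142)=18440293320, p(143)=20390982757, p(144)=22540654445, p(145)=24908858009, p(146)=27517052599, p(147)=30388671978, p(148)=33549419497, p(149)=37027355200, p(150)=40853235313, p(151)=45060624582, p(152)=49686288421, p(153)=54770336324, p(154)=60356673280, p(155)=66493182097, p(156)=73232243759, p(157)=80630964769, p(158)=88751778802, p(159)=97662728555, p(160)=107438159466, p(161)=118159068427, p(162)=129913904637, p(163)=142798995930, p(164)=156919475295, p(165)=172389800255, p(166)=189334822579, p(167)=207890420102, p(168)=228204732751, p(169)=250438925115, p(170)=274768617130, p(171)=301384802048, p(172)=330495499613, p(173)=362326859895, p(174)=397125074750, p(175)=435157697830, p(176)=476715857290, p(177)=522115831195, p(178)=571701605655.
Final step: p(179) = p(178) + p(177) - p(174) - p(172) + p(167) + p(164) - p(157) - p(153) + p(144) + p(139) - p(128) - p(122) + p(109) + p(102) - p(87) - p(79) + p(62) + p(53) - p(34) - p(24) + p(3)
= 571701605655 + 522115831195 - 397125074750 - 330495499613 + 207890420102 + 156919475295 - 80630964769 - 54770336324 + 22540654445 + 13610949895 - 4351078600 - 2291320912 + 541946240 + 241265379 - 38887673 - 13848650 + 1300156 + 329931 - 12310 - 1575 + 3
= 625846753120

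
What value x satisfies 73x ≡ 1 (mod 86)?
33

gcd(73, 86) = 1, so the inverse exists.
Extended Euclidean algorithm on (86, 73):
86 = 1 × 73 + 13  ⟹  13 = (1)·86 + (-1)·73
73 = 5 × 13 + 8  ⟹  8 = (-5)·86 + (6)·73
13 = 1 × 8 + 5  ⟹  5 = (6)·86 + (-7)·73
8 = 1 × 5 + 3  ⟹  3 = (-11)·86 + (13)·73
5 = 1 × 3 + 2  ⟹  2 = (17)·86 + (-20)·73
3 = 1 × 2 + 1  ⟹  1 = (-28)·86 + (33)·73
So (33)·73 ≡ 1 (mod 86), i.e. 73^(-1) ≡ 33 (mod 86).
Check: 73 × 33 = 2409 ≡ 1 (mod 86)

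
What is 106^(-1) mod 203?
113

gcd(106, 203) = 1, so the inverse exists.
Extended Euclidean algorithm on (203, 106):
203 = 1 × 106 + 97  ⟹  97 = (1)·203 + (-1)·106
106 = 1 × 97 + 9  ⟹  9 = (-1)·203 + (2)·106
97 = 10 × 9 + 7  ⟹  7 = (11)·203 + (-21)·106
9 = 1 × 7 + 2  ⟹  2 = (-12)·203 + (23)·106
7 = 3 × 2 + 1  ⟹  1 = (47)·203 + (-90)·106
So (-90)·106 ≡ 1 (mod 203), i.e. 106^(-1) ≡ -90 ≡ 113 (mod 203).
Check: 106 × 113 = 11978 ≡ 1 (mod 203)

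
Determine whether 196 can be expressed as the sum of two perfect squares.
0² + 14² (a=0, b=14)

Factorization: 196 = 2^2 × 7^2
By Fermat: n is sum of two squares iff every prime p ≡ 3 (mod 4) appears to even power.
All primes ≡ 3 (mod 4) appear to even power.
Search a = 0, 1, 2, … for 196 - a² a perfect square: first hit at a = 0: 196 - 0 = 196 = 14².
196 = 0² + 14² = 0 + 196 ✓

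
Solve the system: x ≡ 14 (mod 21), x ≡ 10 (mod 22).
98

Using Chinese Remainder Theorem:
M = 21 × 22 = 462
M1 = 22, M2 = 21
y1 = 22^(-1) mod 21 = 1
y2 = 21^(-1) mod 22 = 21
x = (14×22×1 + 10×21×21) mod 462 = 98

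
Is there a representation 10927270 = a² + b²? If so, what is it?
Not possible

Factorization: 10927270 = 2 × 5 × 103^3
By Fermat: n is sum of two squares iff every prime p ≡ 3 (mod 4) appears to even power.
Prime(s) ≡ 3 (mod 4) with odd exponent: [(103, 3)]
Therefore 10927270 cannot be expressed as a² + b².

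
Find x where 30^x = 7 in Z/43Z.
7

Baby-step giant-step with step n = ⌈√43⌉ = 7.
Baby steps 30^j mod 43 (j:value) for j=0..6: 0:1, 1:30, 2:40, 3:39, 4:9, 5:12, 6:16.
Giant-step multiplier: 30^(-7) ≡ 30^(42-7) = 30^35 ≡ 37 (mod 43).
Giant steps γ_i = 7·37^i mod 43: γ_0=7, γ_1=1 (in table at j=0).
x = i·n + j = 1·7 + 0 = 7.
Check: 30^7 ≡ 7 (mod 43).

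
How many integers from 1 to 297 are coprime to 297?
180

297 = 3^3 × 11
φ(n) = n × ∏(1 - 1/p) for each prime p dividing n
φ(297) = 297 × (1 - 1/3) × (1 - 1/11) = 180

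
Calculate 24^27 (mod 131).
24

Repeated squaring. Binary of 27 = 11011.
24^1 ≡ 24 (mod 131); 24^2 ≡ 52 (mod 131); 24^4 ≡ 84 (mod 131); 24^8 ≡ 113 (mod 131); 24^16 ≡ 62 (mod 131)
24^27 = 24^1 × 24^2 × 24^8 × 24^16 ≡ 24 (mod 131)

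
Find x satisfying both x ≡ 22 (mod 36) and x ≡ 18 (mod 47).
958

Using Chinese Remainder Theorem:
M = 36 × 47 = 1692
M1 = 47, M2 = 36
y1 = 47^(-1) mod 36 = 23
y2 = 36^(-1) mod 47 = 17
x = (22×47×23 + 18×36×17) mod 1692 = 958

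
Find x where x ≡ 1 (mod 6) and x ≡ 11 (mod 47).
199

Using Chinese Remainder Theorem:
M = 6 × 47 = 282
M1 = 47, M2 = 6
y1 = 47^(-1) mod 6 = 5
y2 = 6^(-1) mod 47 = 8
x = (1×47×5 + 11×6×8) mod 282 = 199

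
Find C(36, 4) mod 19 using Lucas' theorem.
5

Using Lucas' theorem:
Write n=36 and k=4 in base 19:
n in base 19: [1, 17]
k in base 19: [0, 4]
C(36,4) mod 19 = ∏ C(n_i, k_i) mod 19
Digit binomials (mod 19): C(1,0) = 1; C(17,4) = 2380 ≡ 5
Product: 1 × 5 = 5 ≡ 5 (mod 19)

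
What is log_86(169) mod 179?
16

Baby-step giant-step with step n = ⌈√179⌉ = 14.
Baby steps 86^j mod 179 (j:value) for j=0..13: 0:1, 1:86, 2:57, 3:69, 4:27, 5:174, 6:107, 7:73, 8:13, 9:44, 10:25, 11:2, 12:172, 13:114.
Giant-step multiplier: 86^(-14) ≡ 86^(178-14) = 86^164 ≡ 48 (mod 179).
Giant steps γ_i = 169·48^i mod 179: γ_0=169, γ_1=57 (in table at j=2).
x = i·n + j = 1·14 + 2 = 16.
Check: 86^16 ≡ 169 (mod 179).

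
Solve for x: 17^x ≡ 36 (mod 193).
20

Baby-step giant-step with step n = ⌈√193⌉ = 14.
Baby steps 17^j mod 193 (j:value) for j=0..13: 0:1, 1:17, 2:96, 3:88, 4:145, 5:149, 6:24, 7:22, 8:181, 9:182, 10:6, 11:102, 12:190, 13:142.
Giant-step multiplier: 17^(-14) ≡ 17^(192-14) = 17^178 ≡ 65 (mod 193).
Giant steps γ_i = 36·65^i mod 193: γ_0=36, γ_1=24 (in table at j=6).
x = i·n + j = 1·14 + 6 = 20.
Check: 17^20 ≡ 36 (mod 193).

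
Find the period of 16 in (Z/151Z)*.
15

151 is prime, so ord(16) divides φ(151) = 150.
Divisors of 150: 1, 2, 3, 5, 6, 10, 15, 25, 30, 50, 75, 150.
Repeated squaring: 16^1 ≡ 16, 16^2 ≡ 105, 16^4 ≡ 2, 16^8 ≡ 4, 16^16 ≡ 16, 16^32 ≡ 105, 16^64 ≡ 2, 16^128 ≡ 4 (mod 151).
Test 16^d mod 151 for each divisor d in increasing order:
16^1 ≡ 16
16^2 ≡ 105
16^3 = 16^2·16^1 ≡ 19
16^5 = 16^4·16^1 ≡ 32
16^6 = 16^4·16^2 ≡ 59
16^10 = 16^8·16^2 ≡ 118
16^15 = 16^8·16^4·16^2·16^1 ≡ 1  ← first divisor giving 1
The order is 15.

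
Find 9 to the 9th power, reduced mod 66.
27

Repeated squaring. Binary of 9 = 1001.
9^1 ≡ 9 (mod 66); 9^2 ≡ 15 (mod 66); 9^4 ≡ 27 (mod 66); 9^8 ≡ 3 (mod 66)
9^9 = 9^1 × 9^8 ≡ 27 (mod 66)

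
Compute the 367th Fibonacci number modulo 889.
435

Matrix identity: Q^n = [[F_(n+1), F_n], [F_n, F_(n-1)]] with Q = [[1,1],[1,0]].
n = 367 = 101101111₂. Square-and-multiply, entries mod 889:
Q^1 = [[1,1],[1,0]]
Q^2 = (Q^1)² = [[2,1],[1,1]]
Q^5 = (Q^2)²·Q = [[8,5],[5,3]]
Q^11 = (Q^5)²·Q = [[144,89],[89,55]]
Q^22 = (Q^11)² = [[209,820],[820,278]]
Q^45 = (Q^22)²·Q = [[615,436],[436,179]]
Q^91 = (Q^45)²·Q = [[613,250],[250,363]]
Q^183 = (Q^91)²·Q = [[406,881],[881,414]]
Q^367 = (Q^183)²·Q = [[98,435],[435,552]]
F_367 mod 889 = Q^367[0][1] = 435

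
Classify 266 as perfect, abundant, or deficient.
deficient

Proper divisors of 266: sum = 1 + 2 + 7 + 14 + 19 + 38 + 133 = 214
Since 214 < 266, 266 is deficient.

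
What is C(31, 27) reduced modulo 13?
5

Using Lucas' theorem:
Write n=31 and k=27 in base 13:
n in base 13: [2, 5]
k in base 13: [2, 1]
C(31,27) mod 13 = ∏ C(n_i, k_i) mod 13
Digit binomials (mod 13): C(2,2) = 1; C(5,1) = 5
Product: 1 × 5 = 5 ≡ 5 (mod 13)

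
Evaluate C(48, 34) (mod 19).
0

Using Lucas' theorem:
Write n=48 and k=34 in base 19:
n in base 19: [2, 10]
k in base 19: [1, 15]
C(48,34) mod 19 = ∏ C(n_i, k_i) mod 19
Digit binomials (mod 19): C(2,1) = 2; C(10,15) = 0 (k_i > n_i)
Product: 2 × 0 = 0 ≡ 0 (mod 19)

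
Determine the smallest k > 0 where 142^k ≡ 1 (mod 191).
10

191 is prime, so ord(142) divides φ(191) = 190.
Divisors of 190: 1, 2, 5, 10, 19, 38, 95, 190.
Repeated squaring: 142^1 ≡ 142, 142^2 ≡ 109, 142^4 ≡ 39, 142^8 ≡ 184, 142^16 ≡ 49, 142^32 ≡ 109, 142^64 ≡ 39, 142^128 ≡ 184 (mod 191).
Test 142^d mod 191 for each divisor d in increasing order:
142^1 ≡ 142
142^2 ≡ 109
142^5 = 142^4·142^1 ≡ 190
142^10 = 142^8·142^2 ≡ 1  ← first divisor giving 1
The order is 10.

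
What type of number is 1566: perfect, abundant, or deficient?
abundant

Proper divisors of 1566: sum = 1 + 2 + 3 + 6 + 9 + 18 + 27 + 29 + 54 + 58 + 87 + 174 + 261 + 522 + 783 = 2034
Since 2034 > 1566, 1566 is abundant.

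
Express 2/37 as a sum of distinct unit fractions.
1/19 + 1/703

Greedy algorithm:
2/37: ceiling(37/2) = 19, use 1/19
1/703: ceiling(703/1) = 703, use 1/703
Result: 2/37 = 1/19 + 1/703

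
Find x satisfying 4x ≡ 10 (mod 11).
x ≡ 8 (mod 11)

gcd(4, 11) = 1, which divides 10, so solutions exist.
Find 4^(-1) mod 11 by the extended Euclidean algorithm:
11 = 2 × 4 + 3  ⟹  3 = (1)·11 + (-2)·4
4 = 1 × 3 + 1  ⟹  1 = (-1)·11 + (3)·4
So (3)·4 ≡ 1 (mod 11), i.e. 4^(-1) ≡ 3 (mod 11).
x ≡ 3 × 10 = 30 ≡ 8 (mod 11).
Check: 4 × 8 = 32 ≡ 10 (mod 11).
Unique solution: x ≡ 8 (mod 11)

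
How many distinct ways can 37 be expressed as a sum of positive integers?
21637

p(n) counts ways to write n as a sum of positive integers (order ignored).
Euler's pentagonal recurrence: p(k) = p(k-1) + p(k-2) - p(k-5) - p(k-7) + p(k-12) + p(k-15) - ... (offsets j(3j∓1)/2, signs ++--, p(0)=1, p(<0)=0).
DP table for k = 0..36: p(0)=1, p(1)=1, p(2)=2, p(3)=3, p(4)=5, p(5)=7, p(6)=11, p(7)=15, p(8)=22, p(9)=30, p(10)=42, p(11)=56, p(12)=77, p(13)=101, p(14)=135, p(15)=176, p(16)=231, p(17)=297, p(18)=385, p(19)=490, p(20)=627, p(21)=792, p(22)=1002, p(23)=1255, p(24)=1575, p(25)=1958, p(26)=2436, p(27)=3010, p(28)=3718, p(29)=4565, p(30)=5604, p(31)=6842, p(32)=8349, p(33)=10143, p(34)=12310, p(35)=14883, p(36)=17977.
Final step: p(37) = p(36) + p(35) - p(32) - p(30) + p(25) + p(22) - p(15) - p(11) + p(2)
= 17977 + 14883 - 8349 - 5604 + 1958 + 1002 - 176 - 56 + 2
= 21637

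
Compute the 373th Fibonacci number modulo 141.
89

Matrix identity: Q^n = [[F_(n+1), F_n], [F_n, F_(n-1)]] with Q = [[1,1],[1,0]].
n = 373 = 101110101₂. Square-and-multiply, entries mod 141:
Q^1 = [[1,1],[1,0]]
Q^2 = (Q^1)² = [[2,1],[1,1]]
Q^5 = (Q^2)²·Q = [[8,5],[5,3]]
Q^11 = (Q^5)²·Q = [[3,89],[89,55]]
Q^23 = (Q^11)²·Q = [[120,34],[34,86]]
Q^46 = (Q^23)² = [[46,95],[95,92]]
Q^93 = (Q^46)²·Q = [[140,2],[2,138]]
Q^186 = (Q^93)² = [[5,133],[133,13]]
Q^373 = (Q^186)²·Q = [[86,89],[89,138]]
F_373 mod 141 = Q^373[0][1] = 89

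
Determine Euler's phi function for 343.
294

343 = 7^3
φ(n) = n × ∏(1 - 1/p) for each prime p dividing n
φ(343) = 343 × (1 - 1/7) = 294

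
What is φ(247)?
216

247 = 13 × 19
φ(n) = n × ∏(1 - 1/p) for each prime p dividing n
φ(247) = 247 × (1 - 1/13) × (1 - 1/19) = 216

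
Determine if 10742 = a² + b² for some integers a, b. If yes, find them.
Not possible

Factorization: 10742 = 2 × 41 × 131
By Fermat: n is sum of two squares iff every prime p ≡ 3 (mod 4) appears to even power.
Prime(s) ≡ 3 (mod 4) with odd exponent: [(131, 1)]
Therefore 10742 cannot be expressed as a² + b².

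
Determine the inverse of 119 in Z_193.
133

gcd(119, 193) = 1, so the inverse exists.
Extended Euclidean algorithm on (193, 119):
193 = 1 × 119 + 74  ⟹  74 = (1)·193 + (-1)·119
119 = 1 × 74 + 45  ⟹  45 = (-1)·193 + (2)·119
74 = 1 × 45 + 29  ⟹  29 = (2)·193 + (-3)·119
45 = 1 × 29 + 16  ⟹  16 = (-3)·193 + (5)·119
29 = 1 × 16 + 13  ⟹  13 = (5)·193 + (-8)·119
16 = 1 × 13 + 3  ⟹  3 = (-8)·193 + (13)·119
13 = 4 × 3 + 1  ⟹  1 = (37)·193 + (-60)·119
So (-60)·119 ≡ 1 (mod 193), i.e. 119^(-1) ≡ -60 ≡ 133 (mod 193).
Check: 119 × 133 = 15827 ≡ 1 (mod 193)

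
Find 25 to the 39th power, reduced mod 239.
116

Repeated squaring. Binary of 39 = 100111.
25^1 ≡ 25 (mod 239); 25^2 ≡ 147 (mod 239); 25^4 ≡ 99 (mod 239); 25^8 ≡ 2 (mod 239); 25^16 ≡ 4 (mod 239); 25^32 ≡ 16 (mod 239)
25^39 = 25^1 × 25^2 × 25^4 × 25^32 ≡ 116 (mod 239)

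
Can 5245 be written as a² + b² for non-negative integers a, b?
22² + 69² (a=22, b=69)

Factorization: 5245 = 5 × 1049
By Fermat: n is sum of two squares iff every prime p ≡ 3 (mod 4) appears to even power.
All primes ≡ 3 (mod 4) appear to even power.
Search a = 0, 1, 2, … for 5245 - a² a perfect square: first hit at a = 22: 5245 - 484 = 4761 = 69².
5245 = 22² + 69² = 484 + 4761 ✓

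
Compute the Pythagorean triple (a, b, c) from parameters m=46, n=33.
(1027, 3036, 3205)

Euclid's formula: a = m² - n², b = 2mn, c = m² + n²
m = 46, n = 33
a = 46² - 33² = 2116 - 1089 = 1027
b = 2 × 46 × 33 = 3036
c = 46² + 33² = 2116 + 1089 = 3205
Verification: 1027² + 3036² = 1054729 + 9217296 = 10272025 = 3205² ✓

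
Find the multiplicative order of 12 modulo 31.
30

31 is prime, so ord(12) divides φ(31) = 30.
Divisors of 30: 1, 2, 3, 5, 6, 10, 15, 30.
Repeated squaring: 12^1 ≡ 12, 12^2 ≡ 20, 12^4 ≡ 28, 12^8 ≡ 9, 12^16 ≡ 19 (mod 31).
Test 12^d mod 31 for each divisor d in increasing order:
12^1 ≡ 12
12^2 ≡ 20
12^3 = 12^2·12^1 ≡ 23
12^5 = 12^4·12^1 ≡ 26
12^6 = 12^4·12^2 ≡ 2
12^10 = 12^8·12^2 ≡ 25
12^15 = 12^8·12^4·12^2·12^1 ≡ 30
12^30 = 12^16·12^8·12^4·12^2 ≡ 1  ← first divisor giving 1
The order is 30.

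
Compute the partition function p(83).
23338469

p(n) counts ways to write n as a sum of positive integers (order ignored).
Euler's pentagonal recurrence: p(k) = p(k-1) + p(k-2) - p(k-5) - p(k-7) + p(k-12) + p(k-15) - ... (offsets j(3j∓1)/2, signs ++--, p(0)=1, p(<0)=0).
DP table for k = 0..82: p(0)=1, p(1)=1, p(2)=2, p(3)=3, p(4)=5, p(5)=7, p(6)=11, p(7)=15, p(8)=22, p(9)=30, p(10)=42, p(11)=56, p(12)=77, p(13)=101, p(14)=135, p(15)=176, p(16)=231, p(17)=297, p(18)=385, p(19)=490, p(20)=627, p(21)=792, p(22)=1002, p(23)=1255, p(24)=1575, p(25)=1958, p(26)=2436, p(27)=3010, p(28)=3718, p(29)=4565, p(30)=5604, p(31)=6842, p(32)=8349, p(33)=10143, p(34)=12310, p(35)=14883, p(36)=17977, p(37)=21637, p(38)=26015, p(39)=31185, p(40)=37338, p(41)=44583, p(42)=53174, p(43)=63261, p(44)=75175, p(45)=89134, p(46)=105558, p(47)=124754, p(48)=147273, p(49)=173525, p(50)=204226, p(51)=239943, p(52)=281589, p(53)=329931, p(54)=386155, p(55)=451276, p(56)=526823, p(57)=614154, p(58)=715220, p(59)=831820, p(60)=966467, p(61)=1121505, p(62)=1300156, p(63)=1505499, p(64)=1741630, p(65)=2012558, p(66)=2323520, p(67)=2679689, p(68)=3087735, p(69)=3554345, p(70)=4087968, p(71)=4697205, p(72)=5392783, p(73)=6185689, p(74)=7089500, p(75)=8118264, p(76)=9289091, p(77)=10619863, p(78)=12132164, p(79)=13848650, p(80)=15796476, p(81)=18004327, p(82)=20506255.
Final step: p(83) = p(82) + p(81) - p(78) - p(76) + p(71) + p(68) - p(61) - p(57) + p(48) + p(43) - p(32) - p(26) + p(13) + p(6)
= 20506255 + 18004327 - 12132164 - 9289091 + 4697205 + 3087735 - 1121505 - 614154 + 147273 + 63261 - 8349 - 2436 + 101 + 11
= 23338469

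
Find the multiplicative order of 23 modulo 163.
18

163 is prime, so ord(23) divides φ(163) = 162.
Divisors of 162: 1, 2, 3, 6, 9, 18, 27, 54, 81, 162.
Repeated squaring: 23^1 ≡ 23, 23^2 ≡ 40, 23^4 ≡ 133, 23^8 ≡ 85, 23^16 ≡ 53, 23^32 ≡ 38, 23^64 ≡ 140, 23^128 ≡ 40 (mod 163).
Test 23^d mod 163 for each divisor d in increasing order:
23^1 ≡ 23
23^2 ≡ 40
23^3 = 23^2·23^1 ≡ 105
23^6 = 23^4·23^2 ≡ 104
23^9 = 23^8·23^1 ≡ 162
23^18 = 23^16·23^2 ≡ 1  ← first divisor giving 1
The order is 18.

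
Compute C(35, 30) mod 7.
0

Using Lucas' theorem:
Write n=35 and k=30 in base 7:
n in base 7: [5, 0]
k in base 7: [4, 2]
C(35,30) mod 7 = ∏ C(n_i, k_i) mod 7
Digit binomials (mod 7): C(5,4) = 5; C(0,2) = 0 (k_i > n_i)
Product: 5 × 0 = 0 ≡ 0 (mod 7)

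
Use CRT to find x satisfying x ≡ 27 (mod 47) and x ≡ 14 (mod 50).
1014

Using Chinese Remainder Theorem:
M = 47 × 50 = 2350
M1 = 50, M2 = 47
y1 = 50^(-1) mod 47 = 16
y2 = 47^(-1) mod 50 = 33
x = (27×50×16 + 14×47×33) mod 2350 = 1014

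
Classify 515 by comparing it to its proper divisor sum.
deficient

Proper divisors of 515: sum = 1 + 5 + 103 = 109
Since 109 < 515, 515 is deficient.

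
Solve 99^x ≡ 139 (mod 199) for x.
162

Baby-step giant-step with step n = ⌈√199⌉ = 15.
Baby steps 99^j mod 199 (j:value) for j=0..14: 0:1, 1:99, 2:50, 3:174, 4:112, 5:143, 6:28, 7:185, 8:7, 9:96, 10:151, 11:24, 12:187, 13:6, 14:196.
Giant-step multiplier: 99^(-15) ≡ 99^(198-15) = 99^183 ≡ 67 (mod 199).
Giant steps γ_i = 139·67^i mod 199: γ_0=139, γ_1=159, γ_2=106, γ_3=137, γ_4=25, γ_5=83, γ_6=188, γ_7=59, γ_8=172, γ_9=181, γ_10=187 (in table at j=12).
x = i·n + j = 10·15 + 12 = 162.
Check: 99^162 ≡ 139 (mod 199).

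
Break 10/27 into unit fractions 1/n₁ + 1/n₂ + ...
1/3 + 1/27

Greedy algorithm:
10/27: ceiling(27/10) = 3, use 1/3
1/27: ceiling(27/1) = 27, use 1/27
Result: 10/27 = 1/3 + 1/27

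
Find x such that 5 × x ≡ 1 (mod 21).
17

gcd(5, 21) = 1, so the inverse exists.
Extended Euclidean algorithm on (21, 5):
21 = 4 × 5 + 1  ⟹  1 = (1)·21 + (-4)·5
So (-4)·5 ≡ 1 (mod 21), i.e. 5^(-1) ≡ -4 ≡ 17 (mod 21).
Check: 5 × 17 = 85 ≡ 1 (mod 21)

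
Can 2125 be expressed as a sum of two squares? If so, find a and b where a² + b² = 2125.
3² + 46² (a=3, b=46)

Factorization: 2125 = 5^3 × 17
By Fermat: n is sum of two squares iff every prime p ≡ 3 (mod 4) appears to even power.
All primes ≡ 3 (mod 4) appear to even power.
Search a = 0, 1, 2, … for 2125 - a² a perfect square: first hit at a = 3: 2125 - 9 = 2116 = 46².
2125 = 3² + 46² = 9 + 2116 ✓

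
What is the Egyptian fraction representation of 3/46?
1/16 + 1/368

Greedy algorithm:
3/46: ceiling(46/3) = 16, use 1/16
1/368: ceiling(368/1) = 368, use 1/368
Result: 3/46 = 1/16 + 1/368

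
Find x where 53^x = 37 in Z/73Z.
8

Baby-step giant-step with step n = ⌈√73⌉ = 9.
Baby steps 53^j mod 73 (j:value) for j=0..8: 0:1, 1:53, 2:35, 3:30, 4:57, 5:28, 6:24, 7:31, 8:37.
h = 37 is already in the table at j=8, so x = 8.
Check: 53^8 ≡ 37 (mod 73).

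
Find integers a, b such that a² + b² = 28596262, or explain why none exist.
Not possible

Factorization: 28596262 = 2 × 29 × 79^3
By Fermat: n is sum of two squares iff every prime p ≡ 3 (mod 4) appears to even power.
Prime(s) ≡ 3 (mod 4) with odd exponent: [(79, 3)]
Therefore 28596262 cannot be expressed as a² + b².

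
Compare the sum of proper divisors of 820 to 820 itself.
abundant

Proper divisors of 820: sum = 1 + 2 + 4 + 5 + 10 + 20 + 41 + 82 + 164 + 205 + 410 = 944
Since 944 > 820, 820 is abundant.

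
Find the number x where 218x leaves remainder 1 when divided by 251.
38

gcd(218, 251) = 1, so the inverse exists.
Extended Euclidean algorithm on (251, 218):
251 = 1 × 218 + 33  ⟹  33 = (1)·251 + (-1)·218
218 = 6 × 33 + 20  ⟹  20 = (-6)·251 + (7)·218
33 = 1 × 20 + 13  ⟹  13 = (7)·251 + (-8)·218
20 = 1 × 13 + 7  ⟹  7 = (-13)·251 + (15)·218
13 = 1 × 7 + 6  ⟹  6 = (20)·251 + (-23)·218
7 = 1 × 6 + 1  ⟹  1 = (-33)·251 + (38)·218
So (38)·218 ≡ 1 (mod 251), i.e. 218^(-1) ≡ 38 (mod 251).
Check: 218 × 38 = 8284 ≡ 1 (mod 251)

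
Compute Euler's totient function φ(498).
164

498 = 2 × 3 × 83
φ(n) = n × ∏(1 - 1/p) for each prime p dividing n
φ(498) = 498 × (1 - 1/2) × (1 - 1/3) × (1 - 1/83) = 164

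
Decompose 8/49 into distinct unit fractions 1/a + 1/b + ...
1/7 + 1/49

Greedy algorithm:
8/49: ceiling(49/8) = 7, use 1/7
1/49: ceiling(49/1) = 49, use 1/49
Result: 8/49 = 1/7 + 1/49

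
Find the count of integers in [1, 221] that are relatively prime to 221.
192

221 = 13 × 17
φ(n) = n × ∏(1 - 1/p) for each prime p dividing n
φ(221) = 221 × (1 - 1/13) × (1 - 1/17) = 192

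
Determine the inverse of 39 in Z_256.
151

gcd(39, 256) = 1, so the inverse exists.
Extended Euclidean algorithm on (256, 39):
256 = 6 × 39 + 22  ⟹  22 = (1)·256 + (-6)·39
39 = 1 × 22 + 17  ⟹  17 = (-1)·256 + (7)·39
22 = 1 × 17 + 5  ⟹  5 = (2)·256 + (-13)·39
17 = 3 × 5 + 2  ⟹  2 = (-7)·256 + (46)·39
5 = 2 × 2 + 1  ⟹  1 = (16)·256 + (-105)·39
So (-105)·39 ≡ 1 (mod 256), i.e. 39^(-1) ≡ -105 ≡ 151 (mod 256).
Check: 39 × 151 = 5889 ≡ 1 (mod 256)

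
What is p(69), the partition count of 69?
3554345

p(n) counts ways to write n as a sum of positive integers (order ignored).
Euler's pentagonal recurrence: p(k) = p(k-1) + p(k-2) - p(k-5) - p(k-7) + p(k-12) + p(k-15) - ... (offsets j(3j∓1)/2, signs ++--, p(0)=1, p(<0)=0).
DP table for k = 0..68: p(0)=1, p(1)=1, p(2)=2, p(3)=3, p(4)=5, p(5)=7, p(6)=11, p(7)=15, p(8)=22, p(9)=30, p(10)=42, p(11)=56, p(12)=77, p(13)=101, p(14)=135, p(15)=176, p(16)=231, p(17)=297, p(18)=385, p(19)=490, p(20)=627, p(21)=792, p(22)=1002, p(23)=1255, p(24)=1575, p(25)=1958, p(26)=2436, p(27)=3010, p(28)=3718, p(29)=4565, p(30)=5604, p(31)=6842, p(32)=8349, p(33)=10143, p(34)=12310, p(35)=14883, p(36)=17977, p(37)=21637, p(38)=26015, p(39)=31185, p(40)=37338, p(41)=44583, p(42)=53174, p(43)=63261, p(44)=75175, p(45)=89134, p(46)=105558, p(47)=124754, p(48)=147273, p(49)=173525, p(50)=204226, p(51)=239943, p(52)=281589, p(53)=329931, p(54)=386155, p(55)=451276, p(56)=526823, p(57)=614154, p(58)=715220, p(59)=831820, p(60)=966467, p(61)=1121505, p(62)=1300156, p(63)=1505499, p(64)=1741630, p(65)=2012558, p(66)=2323520, p(67)=2679689, p(68)=3087735.
Final step: p(69) = p(68) + p(67) - p(64) - p(62) + p(57) + p(54) - p(47) - p(43) + p(34) + p(29) - p(18) - p(12)
= 3087735 + 2679689 - 1741630 - 1300156 + 614154 + 386155 - 124754 - 63261 + 12310 + 4565 - 385 - 77
= 3554345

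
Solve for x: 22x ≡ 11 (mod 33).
x ≡ 2 (mod 3)

gcd(22, 33) = 11, which divides 11, so solutions exist.
Divide through by 11: 2x ≡ 1 (mod 3).
Find 2^(-1) mod 3 by the extended Euclidean algorithm:
3 = 1 × 2 + 1  ⟹  1 = (1)·3 + (-1)·2
So (-1)·2 ≡ 1 (mod 3), i.e. 2^(-1) ≡ -1 ≡ 2 (mod 3).
x ≡ 2 × 1 = 2 ≡ 2 (mod 3).
Check: 22 × 2 = 44 ≡ 11 (mod 33).
x ≡ 2 (mod 3), giving 11 solutions mod 33.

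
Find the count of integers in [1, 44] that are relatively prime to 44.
20

44 = 2^2 × 11
φ(n) = n × ∏(1 - 1/p) for each prime p dividing n
φ(44) = 44 × (1 - 1/2) × (1 - 1/11) = 20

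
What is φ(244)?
120

244 = 2^2 × 61
φ(n) = n × ∏(1 - 1/p) for each prime p dividing n
φ(244) = 244 × (1 - 1/2) × (1 - 1/61) = 120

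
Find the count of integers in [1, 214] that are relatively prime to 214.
106

214 = 2 × 107
φ(n) = n × ∏(1 - 1/p) for each prime p dividing n
φ(214) = 214 × (1 - 1/2) × (1 - 1/107) = 106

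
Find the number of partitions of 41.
44583

p(n) counts ways to write n as a sum of positive integers (order ignored).
Euler's pentagonal recurrence: p(k) = p(k-1) + p(k-2) - p(k-5) - p(k-7) + p(k-12) + p(k-15) - ... (offsets j(3j∓1)/2, signs ++--, p(0)=1, p(<0)=0).
DP table for k = 0..40: p(0)=1, p(1)=1, p(2)=2, p(3)=3, p(4)=5, p(5)=7, p(6)=11, p(7)=15, p(8)=22, p(9)=30, p(10)=42, p(11)=56, p(12)=77, p(13)=101, p(14)=135, p(15)=176, p(16)=231, p(17)=297, p(18)=385, p(19)=490, p(20)=627, p(21)=792, p(22)=1002, p(23)=1255, p(24)=1575, p(25)=1958, p(26)=2436, p(27)=3010, p(28)=3718, p(29)=4565, p(30)=5604, p(31)=6842, p(32)=8349, p(33)=10143, p(34)=12310, p(35)=14883, p(36)=17977, p(37)=21637, p(38)=26015, p(39)=31185, p(40)=37338.
Final step: p(41) = p(40) + p(39) - p(36) - p(34) + p(29) + p(26) - p(19) - p(15) + p(6) + p(1)
= 37338 + 31185 - 17977 - 12310 + 4565 + 2436 - 490 - 176 + 11 + 1
= 44583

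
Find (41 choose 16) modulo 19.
0

Using Lucas' theorem:
Write n=41 and k=16 in base 19:
n in base 19: [2, 3]
k in base 19: [0, 16]
C(41,16) mod 19 = ∏ C(n_i, k_i) mod 19
Digit binomials (mod 19): C(2,0) = 1; C(3,16) = 0 (k_i > n_i)
Product: 1 × 0 = 0 ≡ 0 (mod 19)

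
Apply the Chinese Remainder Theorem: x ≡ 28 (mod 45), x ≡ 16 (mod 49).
163

Using Chinese Remainder Theorem:
M = 45 × 49 = 2205
M1 = 49, M2 = 45
y1 = 49^(-1) mod 45 = 34
y2 = 45^(-1) mod 49 = 12
x = (28×49×34 + 16×45×12) mod 2205 = 163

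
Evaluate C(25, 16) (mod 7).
4

Using Lucas' theorem:
Write n=25 and k=16 in base 7:
n in base 7: [3, 4]
k in base 7: [2, 2]
C(25,16) mod 7 = ∏ C(n_i, k_i) mod 7
Digit binomials (mod 7): C(3,2) = 3; C(4,2) = 6
Product: 3 × 6 = 18 ≡ 4 (mod 7)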